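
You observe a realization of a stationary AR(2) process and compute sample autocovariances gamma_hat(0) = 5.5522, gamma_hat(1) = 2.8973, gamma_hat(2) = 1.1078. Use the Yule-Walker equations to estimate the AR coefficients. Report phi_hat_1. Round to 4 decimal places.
\hat\phi_{1} = 0.5740

The Yule-Walker equations for an AR(p) process read, in matrix form,
  Gamma_p phi = r_p,   with   (Gamma_p)_{ij} = gamma(|i - j|),
                       (r_p)_i = gamma(i),   i,j = 1..p.
Substitute the sample gammas (Toeplitz matrix and right-hand side of size 2):
  Gamma_p = [[5.5522, 2.8973], [2.8973, 5.5522]]
  r_p     = [2.8973, 1.1078]
Written out:
  5.5522 phi_1 + 2.8973 phi_2 = 2.8973
  2.8973 phi_1 + 5.5522 phi_2 = 1.1078
Solve by Cramer's rule:
  det = gamma(0)^2 - gamma(1)^2 = (5.5522)^2 - (2.8973)^2 = 30.82692484 - 8.39434729 = 22.43257755
  phi_hat_1 = [gamma(1) gamma(0) - gamma(1) gamma(2)] / det = [(2.8973)(5.5522) - (2.8973)(1.1078)] / 22.43257755 = 12.87676012 / 22.43257755 = 0.574
  phi_hat_2 = [gamma(0) gamma(2) - gamma(1)^2] / det = [(5.5522)(1.1078) - (2.8973)^2] / 22.43257755 = -2.24362013 / 22.43257755 = -0.1
So phi_hat = [0.5740, -0.1000].
Therefore phi_hat_1 = 0.5740.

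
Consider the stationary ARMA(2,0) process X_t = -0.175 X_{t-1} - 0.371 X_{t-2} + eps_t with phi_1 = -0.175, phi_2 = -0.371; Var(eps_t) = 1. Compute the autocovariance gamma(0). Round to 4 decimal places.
\gamma(0) = 1.1788

Multiply the model equation by X_{t-k} and take expectations. With theta_0 = psi_0 = 1 and psi_j the MA(infinity) weights, this gives
  gamma(k) - sum_i phi_i gamma(k-i) = c_k,
  c_k = sigma^2 * sum_{j=k..q} theta_j psi_{j-k}   (c_k = 0 for k > q),
using gamma(-m) = gamma(m).
Pure AR (q = 0): c_0 = sigma^2 = 1, c_k = 0 for k >= 1.
Equations for k = 0, 1, 2 (AR order 2, c_2 = 0):
  (E0) gamma(0) = phi_1 gamma(1) + phi_2 gamma(2) + c_0
  (E1) gamma(1) = phi_1 gamma(0) + phi_2 gamma(1) + c_1
  (E2) gamma(2) = phi_1 gamma(1) + phi_2 gamma(0)
From (E1): gamma(1) = A gamma(0) + B with
  A = phi_1 / (1 - phi_2) = -0.175 / 1.371 = -0.127644,   B = c_1 / (1 - phi_2) = 0 / 1.371 = 0.
Insert (E2) into (E0): gamma(0) (1 - phi_2^2) = phi_1 (1 + phi_2) gamma(1) + c_0.
  phi_1 (1 + phi_2) = (-0.175)(0.629) = -0.110075,   1 - phi_2^2 = 0.862359.
Replace gamma(1) by A gamma(0) + B and collect gamma(0):
  gamma(0) [0.862359 - (-0.110075)(-0.127644)] = c_0 = 1
  gamma(0) * 0.848309 = 1
  gamma(0) = 1 / 0.848309 = 1.178816.
Therefore gamma(0) = 1.1788 (to 4 decimal places).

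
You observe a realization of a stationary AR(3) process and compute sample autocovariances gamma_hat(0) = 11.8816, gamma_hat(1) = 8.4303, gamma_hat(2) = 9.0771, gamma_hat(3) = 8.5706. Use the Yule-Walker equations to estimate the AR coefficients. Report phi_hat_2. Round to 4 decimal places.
\hat\phi_{2} = 0.4390

The Yule-Walker equations for an AR(p) process read, in matrix form,
  Gamma_p phi = r_p,   with   (Gamma_p)_{ij} = gamma(|i - j|),
                       (r_p)_i = gamma(i),   i,j = 1..p.
Substitute the sample gammas (Toeplitz matrix and right-hand side of size 3):
  Gamma_p = [[11.8816, 8.4303, 9.0771], [8.4303, 11.8816, 8.4303], [9.0771, 8.4303, 11.8816]]
  r_p     = [8.4303, 9.0771, 8.5706]
Written out (R1..R3):
  (R1) 11.8816 phi_1 + 8.4303 phi_2 + 9.0771 phi_3 = 8.4303
  (R2) 8.4303 phi_1 + 11.8816 phi_2 + 8.4303 phi_3 = 9.0771
  (R3) 9.0771 phi_1 + 8.4303 phi_2 + 11.8816 phi_3 = 8.5706
Gaussian elimination:
  R2 <- R2 - (8.4303/11.8816) R1 = R2 - (0.709526) R1:  5.900086 phi_2 + 1.989865 phi_3 = 3.095586
  R3 <- R3 - (9.0771/11.8816) R1 = R3 - (0.763963) R1:  1.989865 phi_2 + 4.947034 phi_3 = 2.130165
  R3 <- R3 - (1.989865/5.900086) R2 = R3 - (0.33726) R2:  4.275931 phi_3 = 1.086146
Back-substitution:
  phi_hat_3 = 1.086146 / 4.275931 = 0.254014
  phi_hat_2 = (3.095586 - (1.989865)(0.254014)) / 5.900086 = 0.438999
  phi_hat_1 = (8.4303 - (8.4303)(0.438999) - (9.0771)(0.254014)) / 11.8816 = 0.203987
So phi_hat = [0.2040, 0.4390, 0.2540].
Therefore phi_hat_2 = 0.4390.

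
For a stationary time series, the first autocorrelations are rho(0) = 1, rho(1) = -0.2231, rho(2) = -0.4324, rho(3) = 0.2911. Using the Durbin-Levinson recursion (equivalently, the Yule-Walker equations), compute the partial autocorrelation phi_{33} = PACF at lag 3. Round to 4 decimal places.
\phi_{33} = 0.0460

The PACF at lag k is phi_{kk}, the last component of the solution
to the Yule-Walker system G_k phi = r_k where
  (G_k)_{ij} = rho(|i - j|), (r_k)_i = rho(i), i,j = 1..k.
Equivalently, Durbin-Levinson gives phi_{kk} iteratively:
  phi_{11} = rho(1)
  phi_{kk} = [rho(k) - sum_{j=1..k-1} phi_{k-1,j} rho(k-j)]
            / [1 - sum_{j=1..k-1} phi_{k-1,j} rho(j)],
  phi_{k,j} = phi_{k-1,j} - phi_{kk} phi_{k-1,k-j},  j = 1..k-1.
Step k = 1:
  phi_11 = rho(1) = -0.2231.
Step k = 2:
  phi_22 = [rho(2) - phi_11 rho(1)] / [1 - phi_11 rho(1)] = [-0.4324 - (-0.2231)(-0.2231)] / [1 - (-0.2231)(-0.2231)]
         = -0.48217361 / 0.95022639 = -0.50743.
  Update: phi_21 = phi_11 - phi_22 phi_11 = -0.2231 - (-0.50743)(-0.2231) = -0.336308.
Step k = 3:
  phi_33 = [rho(3) - phi_21 rho(2) - phi_22 rho(1)] / [1 - phi_21 rho(1) - phi_22 rho(2)]
    numerator   = 0.2911 - (-0.336308)(-0.4324) - (-0.50743)(-0.2231) = 0.03247287
    denominator = 1 - (-0.336308)(-0.2231) - (-0.50743)(-0.4324) = 0.70555692
  phi_33 = 0.03247287 / 0.70555692 = 0.046.
Therefore phi_{33} = 0.0460.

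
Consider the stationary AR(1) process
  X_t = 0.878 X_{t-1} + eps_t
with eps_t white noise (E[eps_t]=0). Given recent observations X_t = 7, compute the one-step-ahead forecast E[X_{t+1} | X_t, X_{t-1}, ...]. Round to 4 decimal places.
E[X_{t+1} \mid \mathcal F_t] = 6.1460

For an AR(p) model X_t = c + sum_i phi_i X_{t-i} + eps_t, the
one-step-ahead conditional mean is
  E[X_{t+1} | X_t, ...] = c + sum_i phi_i X_{t+1-i}.
Substitute known values:
  E[X_{t+1} | ...] = (0.878) * (7)
                   = 6.1460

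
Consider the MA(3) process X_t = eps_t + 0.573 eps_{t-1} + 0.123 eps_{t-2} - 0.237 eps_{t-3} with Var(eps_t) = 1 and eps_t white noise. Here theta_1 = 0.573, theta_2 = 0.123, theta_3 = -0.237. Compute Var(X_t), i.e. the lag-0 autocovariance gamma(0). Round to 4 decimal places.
\gamma(0) = 1.3996

For an MA(q) process X_t = eps_t + sum_i theta_i eps_{t-i} with
Var(eps_t) = sigma^2, the variance is
  gamma(0) = sigma^2 * (1 + sum_i theta_i^2).
  sum_i theta_i^2 = (0.573)^2 + (0.123)^2 + (-0.237)^2 = 0.328329 + 0.015129 + 0.056169 = 0.399627.
  gamma(0) = 1 * (1 + 0.399627) = 1 * 1.399627 = 1.399627, which rounds to 1.3996.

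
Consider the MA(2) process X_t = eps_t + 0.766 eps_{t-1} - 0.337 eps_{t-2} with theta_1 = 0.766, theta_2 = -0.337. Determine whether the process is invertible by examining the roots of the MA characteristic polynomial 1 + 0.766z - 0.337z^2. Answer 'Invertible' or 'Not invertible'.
\text{Not invertible}

The MA(q) characteristic polynomial is P(z) = 1 + 0.766z - 0.337z^2.
Invertibility requires all roots to lie outside the unit circle, i.e. |z| > 1 for every root.
Set 1 + (0.766) z + (-0.337) z^2 = 0, i.e. a z^2 + b z + c = 0 with a = -0.337, b = 0.766, c = 1.
Discriminant D = b^2 - 4ac = (0.766)^2 - 4*(-0.337)*1 = 0.586756 - (-1.348) = 1.934756.
D >= 0, so the roots are real: z = (-b +/- sqrt(D)) / (2a) = (-0.766 +/- 1.390955) / (-0.674).
  z_1 = (-0.766 + 1.390955) / (-0.674) = -0.9272,   |z_1| = 0.9272.
  z_2 = (-0.766 - 1.390955) / (-0.674) = 3.2002,   |z_2| = 3.2002.
Moduli of all roots: 0.9272, 3.2002.
All moduli strictly greater than 1? No.
Verdict: Not invertible.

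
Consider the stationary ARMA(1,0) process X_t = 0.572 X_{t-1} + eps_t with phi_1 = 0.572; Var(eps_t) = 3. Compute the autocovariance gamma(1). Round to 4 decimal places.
\gamma(1) = 2.5505

Multiply the model equation by X_{t-k} and take expectations. With theta_0 = psi_0 = 1 and psi_j the MA(infinity) weights, this gives
  gamma(k) - sum_i phi_i gamma(k-i) = c_k,
  c_k = sigma^2 * sum_{j=k..q} theta_j psi_{j-k}   (c_k = 0 for k > q),
using gamma(-m) = gamma(m).
Pure AR (q = 0): c_0 = sigma^2 = 3, c_k = 0 for k >= 1.
Equations for k = 0 and k = 1 (AR order 1):
  gamma(0) = phi_1 gamma(1) + c_0
  gamma(1) = phi_1 gamma(0) + c_1
Substituting the second into the first: gamma(0) (1 - phi_1^2) = c_0 + phi_1 c_1, so
  gamma(0) = c_0 / (1 - phi_1^2) = 3 / (1 - (0.572)^2) = 3 / 0.672816 = 4.458871.
  gamma(1) = phi_1 gamma(0) = (0.572)(4.458871) = 2.550474.
Therefore gamma(1) = 2.5505 (to 4 decimal places).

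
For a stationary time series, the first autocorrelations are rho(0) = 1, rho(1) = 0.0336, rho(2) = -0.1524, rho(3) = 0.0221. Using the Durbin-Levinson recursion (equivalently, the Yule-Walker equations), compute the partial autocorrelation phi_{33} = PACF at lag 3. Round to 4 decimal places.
\phi_{33} = 0.0340

The PACF at lag k is phi_{kk}, the last component of the solution
to the Yule-Walker system G_k phi = r_k where
  (G_k)_{ij} = rho(|i - j|), (r_k)_i = rho(i), i,j = 1..k.
Equivalently, Durbin-Levinson gives phi_{kk} iteratively:
  phi_{11} = rho(1)
  phi_{kk} = [rho(k) - sum_{j=1..k-1} phi_{k-1,j} rho(k-j)]
            / [1 - sum_{j=1..k-1} phi_{k-1,j} rho(j)],
  phi_{k,j} = phi_{k-1,j} - phi_{kk} phi_{k-1,k-j},  j = 1..k-1.
Step k = 1:
  phi_11 = rho(1) = 0.0336.
Step k = 2:
  phi_22 = [rho(2) - phi_11 rho(1)] / [1 - phi_11 rho(1)] = [-0.1524 - (0.0336)(0.0336)] / [1 - (0.0336)(0.0336)]
         = -0.15352896 / 0.99887104 = -0.153702.
  Update: phi_21 = phi_11 - phi_22 phi_11 = 0.0336 - (-0.153702)(0.0336) = 0.038764.
Step k = 3:
  phi_33 = [rho(3) - phi_21 rho(2) - phi_22 rho(1)] / [1 - phi_21 rho(1) - phi_22 rho(2)]
    numerator   = 0.0221 - (0.038764)(-0.1524) - (-0.153702)(0.0336) = 0.0331721
    denominator = 1 - (0.038764)(0.0336) - (-0.153702)(-0.1524) = 0.97527326
  phi_33 = 0.0331721 / 0.97527326 = 0.034.
Therefore phi_{33} = 0.0340.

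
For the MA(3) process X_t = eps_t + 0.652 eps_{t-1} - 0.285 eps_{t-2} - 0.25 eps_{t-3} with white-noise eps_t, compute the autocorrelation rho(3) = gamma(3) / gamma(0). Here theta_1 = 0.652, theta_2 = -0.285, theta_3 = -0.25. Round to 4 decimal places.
\rho(3) = -0.1594

For an MA(q) process with theta_0 = 1, the autocovariance is
  gamma(k) = sigma^2 * sum_{i=0..q-k} theta_i * theta_{i+k},
and rho(k) = gamma(k) / gamma(0). Sigma^2 cancels.
  numerator   = (1)*(-0.25) = -0.25.
  denominator = (1)^2 + (0.652)^2 + (-0.285)^2 + (-0.25)^2 = 1.568829.
  rho(3) = -0.25 / 1.568829 = -0.1594.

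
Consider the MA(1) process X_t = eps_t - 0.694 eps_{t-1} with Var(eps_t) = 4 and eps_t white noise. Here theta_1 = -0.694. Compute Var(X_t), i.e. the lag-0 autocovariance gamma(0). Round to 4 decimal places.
\gamma(0) = 5.9265

For an MA(q) process X_t = eps_t + sum_i theta_i eps_{t-i} with
Var(eps_t) = sigma^2, the variance is
  gamma(0) = sigma^2 * (1 + sum_i theta_i^2).
  sum_i theta_i^2 = (-0.694)^2 = 0.481636.
  gamma(0) = 4 * (1 + 0.481636) = 4 * 1.481636 = 5.926544, which rounds to 5.9265.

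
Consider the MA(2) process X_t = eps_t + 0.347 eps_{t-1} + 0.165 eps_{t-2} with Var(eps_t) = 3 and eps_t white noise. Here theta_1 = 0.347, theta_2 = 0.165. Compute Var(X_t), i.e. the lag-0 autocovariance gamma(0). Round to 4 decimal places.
\gamma(0) = 3.4429

For an MA(q) process X_t = eps_t + sum_i theta_i eps_{t-i} with
Var(eps_t) = sigma^2, the variance is
  gamma(0) = sigma^2 * (1 + sum_i theta_i^2).
  sum_i theta_i^2 = (0.347)^2 + (0.165)^2 = 0.120409 + 0.027225 = 0.147634.
  gamma(0) = 3 * (1 + 0.147634) = 3 * 1.147634 = 3.442902, which rounds to 3.4429.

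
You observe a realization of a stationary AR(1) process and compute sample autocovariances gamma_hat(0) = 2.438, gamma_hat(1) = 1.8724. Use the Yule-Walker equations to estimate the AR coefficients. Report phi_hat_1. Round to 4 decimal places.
\hat\phi_{1} = 0.7680

The Yule-Walker equations for an AR(p) process read, in matrix form,
  Gamma_p phi = r_p,   with   (Gamma_p)_{ij} = gamma(|i - j|),
                       (r_p)_i = gamma(i),   i,j = 1..p.
Substitute the sample gammas (Toeplitz matrix and right-hand side of size 1):
  Gamma_p = [[2.438]]
  r_p     = [1.8724]
With p = 1 this is the single equation gamma(0) phi_1 = gamma(1):
  phi_hat_1 = gamma(1) / gamma(0) = 1.8724 / 2.438 = 0.7680.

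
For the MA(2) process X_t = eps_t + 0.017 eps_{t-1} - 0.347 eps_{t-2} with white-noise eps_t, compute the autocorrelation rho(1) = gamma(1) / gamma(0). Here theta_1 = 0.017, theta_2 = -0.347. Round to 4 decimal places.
\rho(1) = 0.0099

For an MA(q) process with theta_0 = 1, the autocovariance is
  gamma(k) = sigma^2 * sum_{i=0..q-k} theta_i * theta_{i+k},
and rho(k) = gamma(k) / gamma(0). Sigma^2 cancels.
  numerator   = (1)*(0.017) + (0.017)*(-0.347) = 0.011101.
  denominator = (1)^2 + (0.017)^2 + (-0.347)^2 = 1.120698.
  rho(1) = 0.011101 / 1.120698 = 0.0099.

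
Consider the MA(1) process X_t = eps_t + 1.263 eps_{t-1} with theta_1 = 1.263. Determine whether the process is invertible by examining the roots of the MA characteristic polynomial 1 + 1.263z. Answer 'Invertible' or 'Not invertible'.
\text{Not invertible}

The MA(q) characteristic polynomial is P(z) = 1 + 1.263z.
Invertibility requires all roots to lie outside the unit circle, i.e. |z| > 1 for every root.
This is linear in z: 1 + (1.263) z = 0  =>  z = -1/(1.263) = -0.791766,  |z| = 0.791766.
Moduli of all roots: 0.7918.
All moduli strictly greater than 1? No.
Verdict: Not invertible.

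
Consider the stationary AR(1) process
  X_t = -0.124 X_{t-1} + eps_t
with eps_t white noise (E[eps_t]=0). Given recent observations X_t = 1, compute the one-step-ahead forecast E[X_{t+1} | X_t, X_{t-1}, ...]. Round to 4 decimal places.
E[X_{t+1} \mid \mathcal F_t] = -0.1240

For an AR(p) model X_t = c + sum_i phi_i X_{t-i} + eps_t, the
one-step-ahead conditional mean is
  E[X_{t+1} | X_t, ...] = c + sum_i phi_i X_{t+1-i}.
Substitute known values:
  E[X_{t+1} | ...] = (-0.124) * (1)
                   = -0.1240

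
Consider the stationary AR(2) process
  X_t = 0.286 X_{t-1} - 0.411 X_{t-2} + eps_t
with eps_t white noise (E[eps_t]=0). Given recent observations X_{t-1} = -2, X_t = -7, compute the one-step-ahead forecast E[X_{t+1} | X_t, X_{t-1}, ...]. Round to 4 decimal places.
E[X_{t+1} \mid \mathcal F_t] = -1.1800

For an AR(p) model X_t = c + sum_i phi_i X_{t-i} + eps_t, the
one-step-ahead conditional mean is
  E[X_{t+1} | X_t, ...] = c + sum_i phi_i X_{t+1-i}.
Substitute known values:
  E[X_{t+1} | ...] = (0.286) * (-7) + (-0.411) * (-2)
                   = -1.1800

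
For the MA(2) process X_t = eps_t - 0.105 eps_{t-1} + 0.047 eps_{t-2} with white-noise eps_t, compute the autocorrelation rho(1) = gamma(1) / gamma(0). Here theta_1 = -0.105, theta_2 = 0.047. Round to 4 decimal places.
\rho(1) = -0.1085

For an MA(q) process with theta_0 = 1, the autocovariance is
  gamma(k) = sigma^2 * sum_{i=0..q-k} theta_i * theta_{i+k},
and rho(k) = gamma(k) / gamma(0). Sigma^2 cancels.
  numerator   = (1)*(-0.105) + (-0.105)*(0.047) = -0.109935.
  denominator = (1)^2 + (-0.105)^2 + (0.047)^2 = 1.013234.
  rho(1) = -0.109935 / 1.013234 = -0.1085.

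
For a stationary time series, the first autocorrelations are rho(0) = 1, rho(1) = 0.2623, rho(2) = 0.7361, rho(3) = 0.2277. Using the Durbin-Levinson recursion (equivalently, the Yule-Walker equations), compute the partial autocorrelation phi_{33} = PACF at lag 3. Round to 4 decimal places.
\phi_{33} = -0.0331

The PACF at lag k is phi_{kk}, the last component of the solution
to the Yule-Walker system G_k phi = r_k where
  (G_k)_{ij} = rho(|i - j|), (r_k)_i = rho(i), i,j = 1..k.
Equivalently, Durbin-Levinson gives phi_{kk} iteratively:
  phi_{11} = rho(1)
  phi_{kk} = [rho(k) - sum_{j=1..k-1} phi_{k-1,j} rho(k-j)]
            / [1 - sum_{j=1..k-1} phi_{k-1,j} rho(j)],
  phi_{k,j} = phi_{k-1,j} - phi_{kk} phi_{k-1,k-j},  j = 1..k-1.
Step k = 1:
  phi_11 = rho(1) = 0.2623.
Step k = 2:
  phi_22 = [rho(2) - phi_11 rho(1)] / [1 - phi_11 rho(1)] = [0.7361 - (0.2623)(0.2623)] / [1 - (0.2623)(0.2623)]
         = 0.66729871 / 0.93119871 = 0.716602.
  Update: phi_21 = phi_11 - phi_22 phi_11 = 0.2623 - (0.716602)(0.2623) = 0.074335.
Step k = 3:
  phi_33 = [rho(3) - phi_21 rho(2) - phi_22 rho(1)] / [1 - phi_21 rho(1) - phi_22 rho(2)]
    numerator   = 0.2277 - (0.074335)(0.7361) - (0.716602)(0.2623) = -0.0149829
    denominator = 1 - (0.074335)(0.2623) - (0.716602)(0.7361) = 0.45301123
  phi_33 = -0.0149829 / 0.45301123 = -0.0331.
Therefore phi_{33} = -0.0331.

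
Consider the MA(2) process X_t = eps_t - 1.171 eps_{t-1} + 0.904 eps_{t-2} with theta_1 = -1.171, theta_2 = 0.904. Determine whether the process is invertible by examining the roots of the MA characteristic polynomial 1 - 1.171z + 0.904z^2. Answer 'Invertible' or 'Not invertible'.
\text{Invertible}

The MA(q) characteristic polynomial is P(z) = 1 - 1.171z + 0.904z^2.
Invertibility requires all roots to lie outside the unit circle, i.e. |z| > 1 for every root.
Set 1 + (-1.171) z + (0.904) z^2 = 0, i.e. a z^2 + b z + c = 0 with a = 0.904, b = -1.171, c = 1.
Discriminant D = b^2 - 4ac = (-1.171)^2 - 4*(0.904)*1 = 1.371241 - (3.616) = -2.244759.
D < 0, so the roots are the complex-conjugate pair z = (-b +/- i sqrt(-D)) / (2a) = 0.6477 +/- 0.8287i.
For a conjugate pair |z|^2 = z * conj(z) = (product of roots) = c/a = 1/(0.904) = 1.106195, so |z| = sqrt(1.106195) = 1.0518 for both roots.
Moduli of all roots: 1.0518, 1.0518.
All moduli strictly greater than 1? Yes.
Verdict: Invertible.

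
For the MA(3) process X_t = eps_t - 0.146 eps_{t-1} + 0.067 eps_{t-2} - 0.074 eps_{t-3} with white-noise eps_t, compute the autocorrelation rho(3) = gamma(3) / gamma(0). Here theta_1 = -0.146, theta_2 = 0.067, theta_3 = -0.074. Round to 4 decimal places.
\rho(3) = -0.0718

For an MA(q) process with theta_0 = 1, the autocovariance is
  gamma(k) = sigma^2 * sum_{i=0..q-k} theta_i * theta_{i+k},
and rho(k) = gamma(k) / gamma(0). Sigma^2 cancels.
  numerator   = (1)*(-0.074) = -0.074.
  denominator = (1)^2 + (-0.146)^2 + (0.067)^2 + (-0.074)^2 = 1.031281.
  rho(3) = -0.074 / 1.031281 = -0.0718.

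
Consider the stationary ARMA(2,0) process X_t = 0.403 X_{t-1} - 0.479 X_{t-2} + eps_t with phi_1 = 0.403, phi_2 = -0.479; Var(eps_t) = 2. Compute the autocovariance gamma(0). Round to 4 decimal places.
\gamma(0) = 2.8037

Multiply the model equation by X_{t-k} and take expectations. With theta_0 = psi_0 = 1 and psi_j the MA(infinity) weights, this gives
  gamma(k) - sum_i phi_i gamma(k-i) = c_k,
  c_k = sigma^2 * sum_{j=k..q} theta_j psi_{j-k}   (c_k = 0 for k > q),
using gamma(-m) = gamma(m).
Pure AR (q = 0): c_0 = sigma^2 = 2, c_k = 0 for k >= 1.
Equations for k = 0, 1, 2 (AR order 2, c_2 = 0):
  (E0) gamma(0) = phi_1 gamma(1) + phi_2 gamma(2) + c_0
  (E1) gamma(1) = phi_1 gamma(0) + phi_2 gamma(1) + c_1
  (E2) gamma(2) = phi_1 gamma(1) + phi_2 gamma(0)
From (E1): gamma(1) = A gamma(0) + B with
  A = phi_1 / (1 - phi_2) = 0.403 / 1.479 = 0.272481,   B = c_1 / (1 - phi_2) = 0 / 1.479 = 0.
Insert (E2) into (E0): gamma(0) (1 - phi_2^2) = phi_1 (1 + phi_2) gamma(1) + c_0.
  phi_1 (1 + phi_2) = (0.403)(0.521) = 0.209963,   1 - phi_2^2 = 0.770559.
Replace gamma(1) by A gamma(0) + B and collect gamma(0):
  gamma(0) [0.770559 - (0.209963)(0.272481)] = c_0 = 2
  gamma(0) * 0.713348 = 2
  gamma(0) = 2 / 0.713348 = 2.803681.
Therefore gamma(0) = 2.8037 (to 4 decimal places).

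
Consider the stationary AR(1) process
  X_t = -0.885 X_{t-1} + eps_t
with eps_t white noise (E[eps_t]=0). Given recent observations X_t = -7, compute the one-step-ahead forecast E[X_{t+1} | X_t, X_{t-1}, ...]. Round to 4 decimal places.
E[X_{t+1} \mid \mathcal F_t] = 6.1950

For an AR(p) model X_t = c + sum_i phi_i X_{t-i} + eps_t, the
one-step-ahead conditional mean is
  E[X_{t+1} | X_t, ...] = c + sum_i phi_i X_{t+1-i}.
Substitute known values:
  E[X_{t+1} | ...] = (-0.885) * (-7)
                   = 6.1950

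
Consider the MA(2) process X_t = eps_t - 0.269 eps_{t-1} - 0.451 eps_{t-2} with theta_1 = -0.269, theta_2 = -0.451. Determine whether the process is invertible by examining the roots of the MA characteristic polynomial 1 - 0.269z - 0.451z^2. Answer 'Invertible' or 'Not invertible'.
\text{Invertible}

The MA(q) characteristic polynomial is P(z) = 1 - 0.269z - 0.451z^2.
Invertibility requires all roots to lie outside the unit circle, i.e. |z| > 1 for every root.
Set 1 + (-0.269) z + (-0.451) z^2 = 0, i.e. a z^2 + b z + c = 0 with a = -0.451, b = -0.269, c = 1.
Discriminant D = b^2 - 4ac = (-0.269)^2 - 4*(-0.451)*1 = 0.072361 - (-1.804) = 1.876361.
D >= 0, so the roots are real: z = (-b +/- sqrt(D)) / (2a) = (0.269 +/- 1.369803) / (-0.902).
  z_1 = (0.269 + 1.369803) / (-0.902) = -1.8169,   |z_1| = 1.8169.
  z_2 = (0.269 - 1.369803) / (-0.902) = 1.2204,   |z_2| = 1.2204.
Moduli of all roots: 1.8169, 1.2204.
All moduli strictly greater than 1? Yes.
Verdict: Invertible.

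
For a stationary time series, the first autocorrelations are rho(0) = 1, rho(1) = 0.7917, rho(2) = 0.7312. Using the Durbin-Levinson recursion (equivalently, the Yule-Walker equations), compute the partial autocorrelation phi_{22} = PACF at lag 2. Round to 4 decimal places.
\phi_{22} = 0.2798

The PACF at lag k is phi_{kk}, the last component of the solution
to the Yule-Walker system G_k phi = r_k where
  (G_k)_{ij} = rho(|i - j|), (r_k)_i = rho(i), i,j = 1..k.
Equivalently, Durbin-Levinson gives phi_{kk} iteratively:
  phi_{11} = rho(1)
  phi_{kk} = [rho(k) - sum_{j=1..k-1} phi_{k-1,j} rho(k-j)]
            / [1 - sum_{j=1..k-1} phi_{k-1,j} rho(j)],
  phi_{k,j} = phi_{k-1,j} - phi_{kk} phi_{k-1,k-j},  j = 1..k-1.
Step k = 1:
  phi_11 = rho(1) = 0.7917.
Step k = 2:
  phi_22 = [rho(2) - phi_11 rho(1)] / [1 - phi_11 rho(1)] = [0.7312 - (0.7917)(0.7917)] / [1 - (0.7917)(0.7917)]
         = 0.10441111 / 0.37321111 = 0.2798.
Therefore phi_{22} = 0.2798.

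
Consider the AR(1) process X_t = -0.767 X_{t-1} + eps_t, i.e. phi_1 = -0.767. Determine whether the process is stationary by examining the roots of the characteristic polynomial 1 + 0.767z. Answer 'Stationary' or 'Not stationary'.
\text{Stationary}

The AR(p) characteristic polynomial is P(z) = 1 + 0.767z.
Stationarity requires all roots to lie outside the unit circle, i.e. |z| > 1 for every root.
This is linear in z: 1 + (0.767) z = 0  =>  z = -1/(0.767) = -1.303781,  |z| = 1.303781.
Moduli of all roots: 1.3038.
All moduli strictly greater than 1? Yes.
Verdict: Stationary.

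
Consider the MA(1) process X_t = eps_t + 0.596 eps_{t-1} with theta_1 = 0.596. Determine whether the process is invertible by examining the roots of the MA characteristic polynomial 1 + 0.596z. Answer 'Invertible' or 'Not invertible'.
\text{Invertible}

The MA(q) characteristic polynomial is P(z) = 1 + 0.596z.
Invertibility requires all roots to lie outside the unit circle, i.e. |z| > 1 for every root.
This is linear in z: 1 + (0.596) z = 0  =>  z = -1/(0.596) = -1.677852,  |z| = 1.677852.
Moduli of all roots: 1.6779.
All moduli strictly greater than 1? Yes.
Verdict: Invertible.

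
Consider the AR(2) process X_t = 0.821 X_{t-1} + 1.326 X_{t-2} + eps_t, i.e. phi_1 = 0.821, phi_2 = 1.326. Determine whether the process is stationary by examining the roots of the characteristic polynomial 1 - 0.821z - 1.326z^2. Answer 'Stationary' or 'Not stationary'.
\text{Not stationary}

The AR(p) characteristic polynomial is P(z) = 1 - 0.821z - 1.326z^2.
Stationarity requires all roots to lie outside the unit circle, i.e. |z| > 1 for every root.
Set 1 + (-0.821) z + (-1.326) z^2 = 0, i.e. a z^2 + b z + c = 0 with a = -1.326, b = -0.821, c = 1.
Discriminant D = b^2 - 4ac = (-0.821)^2 - 4*(-1.326)*1 = 0.674041 - (-5.304) = 5.978041.
D >= 0, so the roots are real: z = (-b +/- sqrt(D)) / (2a) = (0.821 +/- 2.445003) / (-2.652).
  z_1 = (0.821 + 2.445003) / (-2.652) = -1.2315,   |z_1| = 1.2315.
  z_2 = (0.821 - 2.445003) / (-2.652) = 0.6124,   |z_2| = 0.6124.
Moduli of all roots: 1.2315, 0.6124.
All moduli strictly greater than 1? No.
Verdict: Not stationary.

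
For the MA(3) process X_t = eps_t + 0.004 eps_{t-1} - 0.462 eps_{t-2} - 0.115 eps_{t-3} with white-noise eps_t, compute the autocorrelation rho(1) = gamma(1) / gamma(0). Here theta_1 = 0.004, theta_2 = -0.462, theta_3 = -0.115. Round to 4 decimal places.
\rho(1) = 0.0451

For an MA(q) process with theta_0 = 1, the autocovariance is
  gamma(k) = sigma^2 * sum_{i=0..q-k} theta_i * theta_{i+k},
and rho(k) = gamma(k) / gamma(0). Sigma^2 cancels.
  numerator   = (1)*(0.004) + (0.004)*(-0.462) + (-0.462)*(-0.115) = 0.055282.
  denominator = (1)^2 + (0.004)^2 + (-0.462)^2 + (-0.115)^2 = 1.226685.
  rho(1) = 0.055282 / 1.226685 = 0.0451.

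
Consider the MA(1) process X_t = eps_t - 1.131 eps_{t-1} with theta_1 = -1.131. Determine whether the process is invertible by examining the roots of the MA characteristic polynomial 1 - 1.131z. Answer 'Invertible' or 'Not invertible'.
\text{Not invertible}

The MA(q) characteristic polynomial is P(z) = 1 - 1.131z.
Invertibility requires all roots to lie outside the unit circle, i.e. |z| > 1 for every root.
This is linear in z: 1 + (-1.131) z = 0  =>  z = -1/(-1.131) = 0.884173,  |z| = 0.884173.
Moduli of all roots: 0.8842.
All moduli strictly greater than 1? No.
Verdict: Not invertible.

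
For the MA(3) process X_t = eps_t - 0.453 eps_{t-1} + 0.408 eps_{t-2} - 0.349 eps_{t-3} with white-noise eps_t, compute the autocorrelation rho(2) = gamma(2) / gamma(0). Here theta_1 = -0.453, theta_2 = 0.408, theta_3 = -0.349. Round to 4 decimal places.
\rho(2) = 0.3790

For an MA(q) process with theta_0 = 1, the autocovariance is
  gamma(k) = sigma^2 * sum_{i=0..q-k} theta_i * theta_{i+k},
and rho(k) = gamma(k) / gamma(0). Sigma^2 cancels.
  numerator   = (1)*(0.408) + (-0.453)*(-0.349) = 0.566097.
  denominator = (1)^2 + (-0.453)^2 + (0.408)^2 + (-0.349)^2 = 1.493474.
  rho(2) = 0.566097 / 1.493474 = 0.3790.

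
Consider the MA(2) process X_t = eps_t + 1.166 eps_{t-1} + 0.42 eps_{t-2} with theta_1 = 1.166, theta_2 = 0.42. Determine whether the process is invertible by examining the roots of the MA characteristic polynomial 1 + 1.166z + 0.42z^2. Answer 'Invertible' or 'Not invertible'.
\text{Invertible}

The MA(q) characteristic polynomial is P(z) = 1 + 1.166z + 0.42z^2.
Invertibility requires all roots to lie outside the unit circle, i.e. |z| > 1 for every root.
Set 1 + (1.166) z + (0.42) z^2 = 0, i.e. a z^2 + b z + c = 0 with a = 0.42, b = 1.166, c = 1.
Discriminant D = b^2 - 4ac = (1.166)^2 - 4*(0.42)*1 = 1.359556 - (1.68) = -0.320444.
D < 0, so the roots are the complex-conjugate pair z = (-b +/- i sqrt(-D)) / (2a) = -1.3881 +/- 0.6739i.
For a conjugate pair |z|^2 = z * conj(z) = (product of roots) = c/a = 1/(0.42) = 2.380952, so |z| = sqrt(2.380952) = 1.543 for both roots.
Moduli of all roots: 1.5430, 1.5430.
All moduli strictly greater than 1? Yes.
Verdict: Invertible.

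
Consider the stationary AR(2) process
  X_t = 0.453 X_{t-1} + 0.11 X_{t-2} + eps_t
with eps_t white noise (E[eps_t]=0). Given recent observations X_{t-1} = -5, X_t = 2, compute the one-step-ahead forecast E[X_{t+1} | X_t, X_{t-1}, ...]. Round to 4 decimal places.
E[X_{t+1} \mid \mathcal F_t] = 0.3560

For an AR(p) model X_t = c + sum_i phi_i X_{t-i} + eps_t, the
one-step-ahead conditional mean is
  E[X_{t+1} | X_t, ...] = c + sum_i phi_i X_{t+1-i}.
Substitute known values:
  E[X_{t+1} | ...] = (0.453) * (2) + (0.11) * (-5)
                   = 0.3560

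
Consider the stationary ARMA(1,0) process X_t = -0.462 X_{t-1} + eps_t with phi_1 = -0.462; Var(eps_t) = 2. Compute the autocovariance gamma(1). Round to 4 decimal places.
\gamma(1) = -1.1747

Multiply the model equation by X_{t-k} and take expectations. With theta_0 = psi_0 = 1 and psi_j the MA(infinity) weights, this gives
  gamma(k) - sum_i phi_i gamma(k-i) = c_k,
  c_k = sigma^2 * sum_{j=k..q} theta_j psi_{j-k}   (c_k = 0 for k > q),
using gamma(-m) = gamma(m).
Pure AR (q = 0): c_0 = sigma^2 = 2, c_k = 0 for k >= 1.
Equations for k = 0 and k = 1 (AR order 1):
  gamma(0) = phi_1 gamma(1) + c_0
  gamma(1) = phi_1 gamma(0) + c_1
Substituting the second into the first: gamma(0) (1 - phi_1^2) = c_0 + phi_1 c_1, so
  gamma(0) = c_0 / (1 - phi_1^2) = 2 / (1 - (-0.462)^2) = 2 / 0.786556 = 2.542731.
  gamma(1) = phi_1 gamma(0) = (-0.462)(2.542731) = -1.174742.
Therefore gamma(1) = -1.1747 (to 4 decimal places).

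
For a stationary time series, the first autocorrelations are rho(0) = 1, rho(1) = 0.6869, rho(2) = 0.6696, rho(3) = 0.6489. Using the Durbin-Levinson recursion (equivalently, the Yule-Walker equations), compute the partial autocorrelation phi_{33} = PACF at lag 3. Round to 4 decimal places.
\phi_{33} = 0.2290

The PACF at lag k is phi_{kk}, the last component of the solution
to the Yule-Walker system G_k phi = r_k where
  (G_k)_{ij} = rho(|i - j|), (r_k)_i = rho(i), i,j = 1..k.
Equivalently, Durbin-Levinson gives phi_{kk} iteratively:
  phi_{11} = rho(1)
  phi_{kk} = [rho(k) - sum_{j=1..k-1} phi_{k-1,j} rho(k-j)]
            / [1 - sum_{j=1..k-1} phi_{k-1,j} rho(j)],
  phi_{k,j} = phi_{k-1,j} - phi_{kk} phi_{k-1,k-j},  j = 1..k-1.
Step k = 1:
  phi_11 = rho(1) = 0.6869.
Step k = 2:
  phi_22 = [rho(2) - phi_11 rho(1)] / [1 - phi_11 rho(1)] = [0.6696 - (0.6869)(0.6869)] / [1 - (0.6869)(0.6869)]
         = 0.19776839 / 0.52816839 = 0.374442.
  Update: phi_21 = phi_11 - phi_22 phi_11 = 0.6869 - (0.374442)(0.6869) = 0.429696.
Step k = 3:
  phi_33 = [rho(3) - phi_21 rho(2) - phi_22 rho(1)] / [1 - phi_21 rho(1) - phi_22 rho(2)]
    numerator   = 0.6489 - (0.429696)(0.6696) - (0.374442)(0.6869) = 0.10397151
    denominator = 1 - (0.429696)(0.6869) - (0.374442)(0.6696) = 0.45411561
  phi_33 = 0.10397151 / 0.45411561 = 0.229.
Therefore phi_{33} = 0.2290.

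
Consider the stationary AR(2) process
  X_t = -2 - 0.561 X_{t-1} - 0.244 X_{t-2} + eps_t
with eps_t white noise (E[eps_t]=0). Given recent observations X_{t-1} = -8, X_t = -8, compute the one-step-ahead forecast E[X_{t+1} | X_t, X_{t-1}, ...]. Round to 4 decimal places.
E[X_{t+1} \mid \mathcal F_t] = 4.4400

For an AR(p) model X_t = c + sum_i phi_i X_{t-i} + eps_t, the
one-step-ahead conditional mean is
  E[X_{t+1} | X_t, ...] = c + sum_i phi_i X_{t+1-i}.
Substitute known values:
  E[X_{t+1} | ...] = -2 + (-0.561) * (-8) + (-0.244) * (-8)
                   = 4.4400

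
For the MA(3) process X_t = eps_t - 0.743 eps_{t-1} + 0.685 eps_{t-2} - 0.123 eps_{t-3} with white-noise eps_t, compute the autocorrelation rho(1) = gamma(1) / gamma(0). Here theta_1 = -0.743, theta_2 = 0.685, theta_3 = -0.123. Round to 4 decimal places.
\rho(1) = -0.6562

For an MA(q) process with theta_0 = 1, the autocovariance is
  gamma(k) = sigma^2 * sum_{i=0..q-k} theta_i * theta_{i+k},
and rho(k) = gamma(k) / gamma(0). Sigma^2 cancels.
  numerator   = (1)*(-0.743) + (-0.743)*(0.685) + (0.685)*(-0.123) = -1.33621.
  denominator = (1)^2 + (-0.743)^2 + (0.685)^2 + (-0.123)^2 = 2.036403.
  rho(1) = -1.33621 / 2.036403 = -0.6562.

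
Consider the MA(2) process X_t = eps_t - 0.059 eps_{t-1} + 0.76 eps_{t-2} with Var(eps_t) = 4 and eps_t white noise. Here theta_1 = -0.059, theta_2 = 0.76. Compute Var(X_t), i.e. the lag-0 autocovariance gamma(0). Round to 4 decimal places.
\gamma(0) = 6.3243

For an MA(q) process X_t = eps_t + sum_i theta_i eps_{t-i} with
Var(eps_t) = sigma^2, the variance is
  gamma(0) = sigma^2 * (1 + sum_i theta_i^2).
  sum_i theta_i^2 = (-0.059)^2 + (0.76)^2 = 0.003481 + 0.5776 = 0.581081.
  gamma(0) = 4 * (1 + 0.581081) = 4 * 1.581081 = 6.324324, which rounds to 6.3243.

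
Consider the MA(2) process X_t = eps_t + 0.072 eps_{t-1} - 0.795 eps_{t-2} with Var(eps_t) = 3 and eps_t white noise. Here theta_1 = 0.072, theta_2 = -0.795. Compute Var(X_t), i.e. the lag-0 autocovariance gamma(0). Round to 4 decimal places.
\gamma(0) = 4.9116

For an MA(q) process X_t = eps_t + sum_i theta_i eps_{t-i} with
Var(eps_t) = sigma^2, the variance is
  gamma(0) = sigma^2 * (1 + sum_i theta_i^2).
  sum_i theta_i^2 = (0.072)^2 + (-0.795)^2 = 0.005184 + 0.632025 = 0.637209.
  gamma(0) = 3 * (1 + 0.637209) = 3 * 1.637209 = 4.911627, which rounds to 4.9116.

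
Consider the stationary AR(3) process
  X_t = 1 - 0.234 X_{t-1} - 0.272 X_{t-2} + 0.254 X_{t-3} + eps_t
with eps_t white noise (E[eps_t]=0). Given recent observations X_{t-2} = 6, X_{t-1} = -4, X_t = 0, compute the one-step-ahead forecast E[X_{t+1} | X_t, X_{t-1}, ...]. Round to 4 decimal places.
E[X_{t+1} \mid \mathcal F_t] = 3.6120

For an AR(p) model X_t = c + sum_i phi_i X_{t-i} + eps_t, the
one-step-ahead conditional mean is
  E[X_{t+1} | X_t, ...] = c + sum_i phi_i X_{t+1-i}.
Substitute known values:
  E[X_{t+1} | ...] = 1 + (-0.234) * (0) + (-0.272) * (-4) + (0.254) * (6)
                   = 3.6120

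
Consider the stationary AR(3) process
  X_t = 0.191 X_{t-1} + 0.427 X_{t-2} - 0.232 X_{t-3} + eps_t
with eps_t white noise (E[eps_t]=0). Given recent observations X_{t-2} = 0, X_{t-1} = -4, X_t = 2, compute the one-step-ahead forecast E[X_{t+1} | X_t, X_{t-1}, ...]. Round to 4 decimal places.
E[X_{t+1} \mid \mathcal F_t] = -1.3260

For an AR(p) model X_t = c + sum_i phi_i X_{t-i} + eps_t, the
one-step-ahead conditional mean is
  E[X_{t+1} | X_t, ...] = c + sum_i phi_i X_{t+1-i}.
Substitute known values:
  E[X_{t+1} | ...] = (0.191) * (2) + (0.427) * (-4) + (-0.232) * (0)
                   = -1.3260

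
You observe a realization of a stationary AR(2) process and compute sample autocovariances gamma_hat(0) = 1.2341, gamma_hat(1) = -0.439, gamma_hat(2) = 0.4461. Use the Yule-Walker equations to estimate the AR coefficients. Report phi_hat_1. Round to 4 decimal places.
\hat\phi_{1} = -0.2600

The Yule-Walker equations for an AR(p) process read, in matrix form,
  Gamma_p phi = r_p,   with   (Gamma_p)_{ij} = gamma(|i - j|),
                       (r_p)_i = gamma(i),   i,j = 1..p.
Substitute the sample gammas (Toeplitz matrix and right-hand side of size 2):
  Gamma_p = [[1.2341, -0.439], [-0.439, 1.2341]]
  r_p     = [-0.439, 0.4461]
Written out:
  1.2341 phi_1 - 0.439 phi_2 = -0.439
  -0.439 phi_1 + 1.2341 phi_2 = 0.4461
Solve by Cramer's rule:
  det = gamma(0)^2 - gamma(1)^2 = (1.2341)^2 - (-0.439)^2 = 1.52300281 - 0.192721 = 1.33028181
  phi_hat_1 = [gamma(1) gamma(0) - gamma(1) gamma(2)] / det = [(-0.439)(1.2341) - (-0.439)(0.4461)] / 1.33028181 = -0.345932 / 1.33028181 = -0.26
  phi_hat_2 = [gamma(0) gamma(2) - gamma(1)^2] / det = [(1.2341)(0.4461) - (-0.439)^2] / 1.33028181 = 0.35781101 / 1.33028181 = 0.269
So phi_hat = [-0.2600, 0.2690].
Therefore phi_hat_1 = -0.2600.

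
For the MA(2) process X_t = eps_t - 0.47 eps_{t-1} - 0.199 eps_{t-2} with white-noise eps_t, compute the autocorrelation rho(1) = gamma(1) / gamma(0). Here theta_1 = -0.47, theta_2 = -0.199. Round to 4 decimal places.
\rho(1) = -0.2987

For an MA(q) process with theta_0 = 1, the autocovariance is
  gamma(k) = sigma^2 * sum_{i=0..q-k} theta_i * theta_{i+k},
and rho(k) = gamma(k) / gamma(0). Sigma^2 cancels.
  numerator   = (1)*(-0.47) + (-0.47)*(-0.199) = -0.37647.
  denominator = (1)^2 + (-0.47)^2 + (-0.199)^2 = 1.260501.
  rho(1) = -0.37647 / 1.260501 = -0.2987.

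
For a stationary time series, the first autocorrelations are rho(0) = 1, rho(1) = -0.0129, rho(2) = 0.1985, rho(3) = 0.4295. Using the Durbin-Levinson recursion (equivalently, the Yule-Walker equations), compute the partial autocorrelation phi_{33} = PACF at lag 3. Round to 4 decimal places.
\phi_{33} = 0.4520

The PACF at lag k is phi_{kk}, the last component of the solution
to the Yule-Walker system G_k phi = r_k where
  (G_k)_{ij} = rho(|i - j|), (r_k)_i = rho(i), i,j = 1..k.
Equivalently, Durbin-Levinson gives phi_{kk} iteratively:
  phi_{11} = rho(1)
  phi_{kk} = [rho(k) - sum_{j=1..k-1} phi_{k-1,j} rho(k-j)]
            / [1 - sum_{j=1..k-1} phi_{k-1,j} rho(j)],
  phi_{k,j} = phi_{k-1,j} - phi_{kk} phi_{k-1,k-j},  j = 1..k-1.
Step k = 1:
  phi_11 = rho(1) = -0.0129.
Step k = 2:
  phi_22 = [rho(2) - phi_11 rho(1)] / [1 - phi_11 rho(1)] = [0.1985 - (-0.0129)(-0.0129)] / [1 - (-0.0129)(-0.0129)]
         = 0.19833359 / 0.99983359 = 0.198367.
  Update: phi_21 = phi_11 - phi_22 phi_11 = -0.0129 - (0.198367)(-0.0129) = -0.010341.
Step k = 3:
  phi_33 = [rho(3) - phi_21 rho(2) - phi_22 rho(1)] / [1 - phi_21 rho(1) - phi_22 rho(2)]
    numerator   = 0.4295 - (-0.010341)(0.1985) - (0.198367)(-0.0129) = 0.43411163
    denominator = 1 - (-0.010341)(-0.0129) - (0.198367)(0.1985) = 0.96049083
  phi_33 = 0.43411163 / 0.96049083 = 0.452.
Therefore phi_{33} = 0.4520.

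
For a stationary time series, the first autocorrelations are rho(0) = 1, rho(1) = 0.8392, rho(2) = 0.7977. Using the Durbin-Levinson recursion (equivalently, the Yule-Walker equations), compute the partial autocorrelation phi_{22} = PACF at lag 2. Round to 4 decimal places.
\phi_{22} = 0.3160

The PACF at lag k is phi_{kk}, the last component of the solution
to the Yule-Walker system G_k phi = r_k where
  (G_k)_{ij} = rho(|i - j|), (r_k)_i = rho(i), i,j = 1..k.
Equivalently, Durbin-Levinson gives phi_{kk} iteratively:
  phi_{11} = rho(1)
  phi_{kk} = [rho(k) - sum_{j=1..k-1} phi_{k-1,j} rho(k-j)]
            / [1 - sum_{j=1..k-1} phi_{k-1,j} rho(j)],
  phi_{k,j} = phi_{k-1,j} - phi_{kk} phi_{k-1,k-j},  j = 1..k-1.
Step k = 1:
  phi_11 = rho(1) = 0.8392.
Step k = 2:
  phi_22 = [rho(2) - phi_11 rho(1)] / [1 - phi_11 rho(1)] = [0.7977 - (0.8392)(0.8392)] / [1 - (0.8392)(0.8392)]
         = 0.09344336 / 0.29574336 = 0.316.
Therefore phi_{22} = 0.3160.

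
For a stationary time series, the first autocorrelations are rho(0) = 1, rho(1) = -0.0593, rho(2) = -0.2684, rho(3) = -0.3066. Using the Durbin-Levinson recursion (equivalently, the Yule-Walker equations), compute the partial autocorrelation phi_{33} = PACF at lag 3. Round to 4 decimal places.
\phi_{33} = -0.3719

The PACF at lag k is phi_{kk}, the last component of the solution
to the Yule-Walker system G_k phi = r_k where
  (G_k)_{ij} = rho(|i - j|), (r_k)_i = rho(i), i,j = 1..k.
Equivalently, Durbin-Levinson gives phi_{kk} iteratively:
  phi_{11} = rho(1)
  phi_{kk} = [rho(k) - sum_{j=1..k-1} phi_{k-1,j} rho(k-j)]
            / [1 - sum_{j=1..k-1} phi_{k-1,j} rho(j)],
  phi_{k,j} = phi_{k-1,j} - phi_{kk} phi_{k-1,k-j},  j = 1..k-1.
Step k = 1:
  phi_11 = rho(1) = -0.0593.
Step k = 2:
  phi_22 = [rho(2) - phi_11 rho(1)] / [1 - phi_11 rho(1)] = [-0.2684 - (-0.0593)(-0.0593)] / [1 - (-0.0593)(-0.0593)]
         = -0.27191649 / 0.99648351 = -0.272876.
  Update: phi_21 = phi_11 - phi_22 phi_11 = -0.0593 - (-0.272876)(-0.0593) = -0.075482.
Step k = 3:
  phi_33 = [rho(3) - phi_21 rho(2) - phi_22 rho(1)] / [1 - phi_21 rho(1) - phi_22 rho(2)]
    numerator   = -0.3066 - (-0.075482)(-0.2684) - (-0.272876)(-0.0593) = -0.3430408
    denominator = 1 - (-0.075482)(-0.0593) - (-0.272876)(-0.2684) = 0.92228401
  phi_33 = -0.3430408 / 0.92228401 = -0.3719.
Therefore phi_{33} = -0.3719.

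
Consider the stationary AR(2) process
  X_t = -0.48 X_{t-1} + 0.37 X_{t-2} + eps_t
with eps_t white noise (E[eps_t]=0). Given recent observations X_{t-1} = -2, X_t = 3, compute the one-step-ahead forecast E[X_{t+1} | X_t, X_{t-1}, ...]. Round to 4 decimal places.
E[X_{t+1} \mid \mathcal F_t] = -2.1800

For an AR(p) model X_t = c + sum_i phi_i X_{t-i} + eps_t, the
one-step-ahead conditional mean is
  E[X_{t+1} | X_t, ...] = c + sum_i phi_i X_{t+1-i}.
Substitute known values:
  E[X_{t+1} | ...] = (-0.48) * (3) + (0.37) * (-2)
                   = -2.1800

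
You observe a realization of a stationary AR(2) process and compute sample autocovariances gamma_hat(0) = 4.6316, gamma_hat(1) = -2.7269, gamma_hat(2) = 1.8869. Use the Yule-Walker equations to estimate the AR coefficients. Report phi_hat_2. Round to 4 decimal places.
\hat\phi_{2} = 0.0930

The Yule-Walker equations for an AR(p) process read, in matrix form,
  Gamma_p phi = r_p,   with   (Gamma_p)_{ij} = gamma(|i - j|),
                       (r_p)_i = gamma(i),   i,j = 1..p.
Substitute the sample gammas (Toeplitz matrix and right-hand side of size 2):
  Gamma_p = [[4.6316, -2.7269], [-2.7269, 4.6316]]
  r_p     = [-2.7269, 1.8869]
Written out:
  4.6316 phi_1 - 2.7269 phi_2 = -2.7269
  -2.7269 phi_1 + 4.6316 phi_2 = 1.8869
Solve by Cramer's rule:
  det = gamma(0)^2 - gamma(1)^2 = (4.6316)^2 - (-2.7269)^2 = 21.45171856 - 7.43598361 = 14.01573495
  phi_hat_1 = [gamma(1) gamma(0) - gamma(1) gamma(2)] / det = [(-2.7269)(4.6316) - (-2.7269)(1.8869)] / 14.01573495 = -7.48452243 / 14.01573495 = -0.534
  phi_hat_2 = [gamma(0) gamma(2) - gamma(1)^2] / det = [(4.6316)(1.8869) - (-2.7269)^2] / 14.01573495 = 1.30338243 / 14.01573495 = 0.093
So phi_hat = [-0.5340, 0.0930].
Therefore phi_hat_2 = 0.0930.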